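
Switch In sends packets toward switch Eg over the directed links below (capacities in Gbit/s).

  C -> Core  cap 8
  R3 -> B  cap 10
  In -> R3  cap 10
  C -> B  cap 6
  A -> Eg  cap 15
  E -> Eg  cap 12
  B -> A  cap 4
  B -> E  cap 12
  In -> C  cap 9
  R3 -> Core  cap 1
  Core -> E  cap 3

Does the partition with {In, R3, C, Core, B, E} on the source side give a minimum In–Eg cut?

Yes — it is a minimum cut (capacity 16).

Given cut capacity: 4 + 12 = 16.
Augment In→R3→Core→E→Eg: bottleneck 1, flow now 1.
Augment In→R3→B→A→Eg: bottleneck 4, flow now 5.
Augment In→R3→B→E→Eg: bottleneck 5, flow now 10.
Augment In→C→Core→E→Eg: bottleneck 2, flow now 12.
Augment In→C→B→E→Eg: bottleneck 4, flow now 16.
No augmenting path remains; maximum flow = 16.
Cut capacity 16 equals the max flow, so it is a minimum cut.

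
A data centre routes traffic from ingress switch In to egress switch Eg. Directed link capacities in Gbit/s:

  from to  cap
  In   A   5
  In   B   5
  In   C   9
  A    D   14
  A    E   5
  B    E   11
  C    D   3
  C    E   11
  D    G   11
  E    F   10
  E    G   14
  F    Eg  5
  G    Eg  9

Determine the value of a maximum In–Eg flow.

14

Augment In→A→D→G→Eg: bottleneck 5, flow now 5.
Augment In→B→E→F→Eg: bottleneck 5, flow now 10.
Augment In→C→D→G→Eg: bottleneck 3, flow now 13.
Augment In→C→E→G→Eg: bottleneck 1, flow now 14.
No augmenting path remains; maximum flow = 14.
In the residual graph, reachable from In: {In, A, B, C, D, E, F, G}.
Min-cut edges: F→Eg (5), G→Eg (9); capacity 5 + 9 = 14.
This cut is saturated, so no flow can exceed 14.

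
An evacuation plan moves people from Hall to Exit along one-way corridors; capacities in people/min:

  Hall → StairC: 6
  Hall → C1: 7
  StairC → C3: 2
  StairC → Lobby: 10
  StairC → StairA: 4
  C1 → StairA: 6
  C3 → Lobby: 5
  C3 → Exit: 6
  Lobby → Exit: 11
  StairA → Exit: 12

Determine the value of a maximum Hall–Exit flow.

Augment Hall→StairC→C3→Exit: bottleneck 2, flow now 2.
Augment Hall→StairC→Lobby→Exit: bottleneck 4, flow now 6.
Augment Hall→C1→StairA→Exit: bottleneck 6, flow now 12.
No augmenting path remains; maximum flow = 12.
In the residual graph, reachable from Hall: {Hall, C1}.
Min-cut edges: Hall→StairC (6), C1→StairA (6); capacity 6 + 6 = 12.
This cut is saturated, so no flow can exceed 12.

12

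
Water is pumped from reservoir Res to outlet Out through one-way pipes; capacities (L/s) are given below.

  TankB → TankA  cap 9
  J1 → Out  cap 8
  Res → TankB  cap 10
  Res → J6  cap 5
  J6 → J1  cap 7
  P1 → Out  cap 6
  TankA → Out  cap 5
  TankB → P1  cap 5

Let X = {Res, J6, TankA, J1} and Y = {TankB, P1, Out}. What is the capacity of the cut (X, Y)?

Edges leaving {Res, J6, TankA, J1}: Res→TankB (10), TankA→Out (5), J1→Out (8).
Cut capacity = 10 + 5 + 8 = 23.

23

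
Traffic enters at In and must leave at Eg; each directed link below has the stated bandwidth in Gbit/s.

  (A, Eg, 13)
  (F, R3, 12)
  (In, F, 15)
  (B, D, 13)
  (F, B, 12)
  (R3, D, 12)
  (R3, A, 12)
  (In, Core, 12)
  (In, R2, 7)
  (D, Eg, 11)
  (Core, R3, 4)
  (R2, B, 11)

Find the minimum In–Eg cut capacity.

Augment In→F→R3→A→Eg: bottleneck 12, flow now 12.
Augment In→F→B→D→Eg: bottleneck 3, flow now 15.
Augment In→Core→R3→D→Eg: bottleneck 4, flow now 19.
Augment In→R2→B→D→Eg: bottleneck 4, flow now 23.
No augmenting path remains; maximum flow = 23.
By max-flow min-cut, the minimum cut capacity equals the max flow.
In the residual graph, reachable from In: {In, F, Core, R2, R3, B, D}.
Min-cut edges: R3→A (12), D→Eg (11); capacity 12 + 11 = 23.

23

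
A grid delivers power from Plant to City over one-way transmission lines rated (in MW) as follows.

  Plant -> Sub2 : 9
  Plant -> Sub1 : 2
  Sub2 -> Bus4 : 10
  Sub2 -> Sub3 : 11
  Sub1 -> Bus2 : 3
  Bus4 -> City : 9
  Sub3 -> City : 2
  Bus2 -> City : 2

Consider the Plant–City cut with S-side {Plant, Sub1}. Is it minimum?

No — its capacity is 12, but the minimum cut has capacity 11.

Given cut capacity: 9 + 3 = 12.
Augment Plant→Sub2→Bus4→City: bottleneck 9, flow now 9.
Augment Plant→Sub1→Bus2→City: bottleneck 2, flow now 11.
No augmenting path remains; maximum flow = 11.
In the residual graph, reachable from Plant: {Plant}.
Min-cut edges: Plant→Sub2 (9), Plant→Sub1 (2); capacity 9 + 2 = 11.
Cut capacity 12 exceeds the max flow 11, so it is not minimum.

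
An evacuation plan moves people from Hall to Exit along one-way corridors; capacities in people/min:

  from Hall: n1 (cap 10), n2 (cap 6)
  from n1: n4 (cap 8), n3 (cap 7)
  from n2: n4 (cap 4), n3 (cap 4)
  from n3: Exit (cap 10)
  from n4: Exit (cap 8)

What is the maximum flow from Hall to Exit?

16

Augment Hall→n1→n3→Exit: bottleneck 7, flow now 7.
Augment Hall→n1→n4→Exit: bottleneck 3, flow now 10.
Augment Hall→n2→n3→Exit: bottleneck 3, flow now 13.
Augment Hall→n2→n4→Exit: bottleneck 3, flow now 16.
No augmenting path remains; maximum flow = 16.
In the residual graph, reachable from Hall: {Hall}.
Min-cut edges: Hall→n1 (10), Hall→n2 (6); capacity 10 + 6 = 16.
This cut is saturated, so no flow can exceed 16.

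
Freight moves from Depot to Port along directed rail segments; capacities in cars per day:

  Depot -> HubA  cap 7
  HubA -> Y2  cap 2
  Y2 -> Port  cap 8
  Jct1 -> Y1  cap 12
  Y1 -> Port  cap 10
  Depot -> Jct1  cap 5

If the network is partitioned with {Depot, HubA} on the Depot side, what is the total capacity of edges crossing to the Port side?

Edges leaving {Depot, HubA}: Depot→Jct1 (5), HubA→Y2 (2).
Cut capacity = 5 + 2 = 7.

7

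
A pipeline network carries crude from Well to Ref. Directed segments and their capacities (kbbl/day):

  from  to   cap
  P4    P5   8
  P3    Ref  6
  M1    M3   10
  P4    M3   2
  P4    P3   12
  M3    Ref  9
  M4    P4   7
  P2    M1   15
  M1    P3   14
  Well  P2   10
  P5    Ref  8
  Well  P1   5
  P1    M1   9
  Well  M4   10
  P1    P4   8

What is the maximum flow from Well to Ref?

22

Augment Well→P1→P4→P5→Ref: bottleneck 5, flow now 5.
Augment Well→P2→M1→P3→Ref: bottleneck 6, flow now 11.
Augment Well→P2→M1→M3→Ref: bottleneck 4, flow now 15.
Augment Well→M4→P4→P5→Ref: bottleneck 3, flow now 18.
Augment Well→M4→P4→M3→Ref: bottleneck 2, flow now 20.
Augment Well→M4→P4→P1→M1→M3→Ref: bottleneck 2, flow now 22. (uses reverse residual edge)
No augmenting path remains; maximum flow = 22.
In the residual graph, reachable from Well: {Well, M4}.
Min-cut edges: Well→P1 (5), Well→P2 (10), M4→P4 (7); capacity 5 + 10 + 7 = 22.
This cut is saturated, so no flow can exceed 22.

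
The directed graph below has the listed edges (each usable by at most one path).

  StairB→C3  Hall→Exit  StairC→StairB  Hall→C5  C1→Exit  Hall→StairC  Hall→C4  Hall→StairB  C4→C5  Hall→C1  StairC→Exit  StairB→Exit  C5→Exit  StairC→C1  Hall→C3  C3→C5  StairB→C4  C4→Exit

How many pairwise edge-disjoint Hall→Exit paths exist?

6

Assign every edge capacity 1; by Menger, the answer equals the max flow.
Path Hall→Exit (+1); total 1.
Path Hall→StairC→Exit (+1); total 2.
Path Hall→StairB→Exit (+1); total 3.
Path Hall→C1→Exit (+1); total 4.
Path Hall→C4→Exit (+1); total 5.
Path Hall→C5→Exit (+1); total 6.
No residual Hall→Exit path; max flow = 6.
Certifying cut of size 6: {C5→Exit, Hall→C1, Hall→C4, Hall→Exit, Hall→StairB, Hall→StairC}.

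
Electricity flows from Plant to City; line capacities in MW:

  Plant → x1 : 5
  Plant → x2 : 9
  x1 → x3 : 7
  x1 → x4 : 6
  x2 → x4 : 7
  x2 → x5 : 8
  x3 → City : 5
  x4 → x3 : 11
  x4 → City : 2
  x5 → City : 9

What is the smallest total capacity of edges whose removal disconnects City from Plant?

Augment Plant→x1→x3→City: bottleneck 5, flow now 5.
Augment Plant→x2→x4→City: bottleneck 2, flow now 7.
Augment Plant→x2→x5→City: bottleneck 7, flow now 14.
No augmenting path remains; maximum flow = 14.
By max-flow min-cut, the minimum cut capacity equals the max flow.
In the residual graph, reachable from Plant: {Plant}.
Min-cut edges: Plant→x1 (5), Plant→x2 (9); capacity 5 + 9 = 14.

14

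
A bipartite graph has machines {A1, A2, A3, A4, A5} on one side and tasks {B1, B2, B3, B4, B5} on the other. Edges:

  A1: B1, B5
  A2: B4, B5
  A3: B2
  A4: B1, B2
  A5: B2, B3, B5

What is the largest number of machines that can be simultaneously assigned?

Unit-capacity flow: source→left, listed edges, right→sink; max matching = max flow.
Augmenting path A1→B1 (+1); matched 1.
Augmenting path A2→B4 (+1); matched 2.
Augmenting path A3→B2 (+1); matched 3.
Augmenting path A5→B3 (+1); matched 4.
Augmenting path A4→B1→A1→B5 (+1); matched 5.
No augmenting path remains; maximum matching = 5.
König certificate: {A1, A2, A3, A4, A5} is a vertex cover of size 5 (every listed pair touches it), so no matching can be larger.

5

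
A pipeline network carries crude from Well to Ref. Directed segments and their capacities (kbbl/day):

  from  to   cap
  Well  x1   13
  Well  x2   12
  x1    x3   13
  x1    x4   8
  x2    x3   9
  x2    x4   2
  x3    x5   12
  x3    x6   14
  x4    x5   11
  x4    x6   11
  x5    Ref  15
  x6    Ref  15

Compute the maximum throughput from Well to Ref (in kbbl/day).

24

Augment Well→x1→x3→x5→Ref: bottleneck 12, flow now 12.
Augment Well→x1→x3→x6→Ref: bottleneck 1, flow now 13.
Augment Well→x2→x3→x6→Ref: bottleneck 9, flow now 22.
Augment Well→x2→x4→x5→Ref: bottleneck 2, flow now 24.
No augmenting path remains; maximum flow = 24.
In the residual graph, reachable from Well: {Well, x2}.
Min-cut edges: Well→x1 (13), x2→x3 (9), x2→x4 (2); capacity 13 + 9 + 2 = 24.
This cut is saturated, so no flow can exceed 24.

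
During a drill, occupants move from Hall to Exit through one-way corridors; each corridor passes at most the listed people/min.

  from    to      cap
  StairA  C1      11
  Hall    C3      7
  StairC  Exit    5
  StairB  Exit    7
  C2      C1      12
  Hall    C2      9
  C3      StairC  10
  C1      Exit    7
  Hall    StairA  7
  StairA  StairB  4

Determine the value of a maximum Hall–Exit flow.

16

Augment Hall→StairA→StairB→Exit: bottleneck 4, flow now 4.
Augment Hall→StairA→C1→Exit: bottleneck 3, flow now 7.
Augment Hall→C3→StairC→Exit: bottleneck 5, flow now 12.
Augment Hall→C2→C1→Exit: bottleneck 4, flow now 16.
No augmenting path remains; maximum flow = 16.
In the residual graph, reachable from Hall: {Hall, StairA, C3, C2, C1, StairC}.
Min-cut edges: StairA→StairB (4), C1→Exit (7), StairC→Exit (5); capacity 4 + 7 + 5 = 16.
This cut is saturated, so no flow can exceed 16.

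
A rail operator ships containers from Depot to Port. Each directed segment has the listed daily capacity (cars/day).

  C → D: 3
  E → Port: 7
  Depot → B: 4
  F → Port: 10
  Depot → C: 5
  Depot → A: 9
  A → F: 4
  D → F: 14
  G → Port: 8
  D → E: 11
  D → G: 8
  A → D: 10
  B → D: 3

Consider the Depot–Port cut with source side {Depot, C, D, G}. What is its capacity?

46

Edges leaving {Depot, C, D, G}: Depot→A (9), Depot→B (4), D→E (11), D→F (14), G→Port (8).
Cut capacity = 9 + 4 + 11 + 14 + 8 = 46.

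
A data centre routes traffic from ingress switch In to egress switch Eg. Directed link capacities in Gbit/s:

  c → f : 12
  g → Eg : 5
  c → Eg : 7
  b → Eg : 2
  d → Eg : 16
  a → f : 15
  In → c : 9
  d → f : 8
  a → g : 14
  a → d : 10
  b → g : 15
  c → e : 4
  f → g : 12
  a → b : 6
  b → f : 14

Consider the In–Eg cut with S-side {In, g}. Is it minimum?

No — its capacity is 14, but the minimum cut has capacity 9.

Given cut capacity: 9 + 5 = 14.
Augment In→c→Eg: bottleneck 7, flow now 7.
Augment In→c→f→g→Eg: bottleneck 2, flow now 9.
No augmenting path remains; maximum flow = 9.
In the residual graph, reachable from In: {In}.
Min-cut edges: In→c (9); capacity 9 = 9.
Cut capacity 14 exceeds the max flow 9, so it is not minimum.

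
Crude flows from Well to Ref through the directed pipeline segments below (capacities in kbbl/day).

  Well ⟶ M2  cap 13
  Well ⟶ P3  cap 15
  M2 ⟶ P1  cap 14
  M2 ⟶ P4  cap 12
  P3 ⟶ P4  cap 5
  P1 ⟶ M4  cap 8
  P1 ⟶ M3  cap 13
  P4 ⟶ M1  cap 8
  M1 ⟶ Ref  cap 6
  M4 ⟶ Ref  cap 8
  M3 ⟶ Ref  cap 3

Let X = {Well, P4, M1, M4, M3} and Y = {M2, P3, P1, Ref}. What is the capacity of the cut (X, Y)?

Edges leaving {Well, P4, M1, M4, M3}: Well→M2 (13), Well→P3 (15), M1→Ref (6), M4→Ref (8), M3→Ref (3).
Cut capacity = 13 + 15 + 6 + 8 + 3 = 45.

45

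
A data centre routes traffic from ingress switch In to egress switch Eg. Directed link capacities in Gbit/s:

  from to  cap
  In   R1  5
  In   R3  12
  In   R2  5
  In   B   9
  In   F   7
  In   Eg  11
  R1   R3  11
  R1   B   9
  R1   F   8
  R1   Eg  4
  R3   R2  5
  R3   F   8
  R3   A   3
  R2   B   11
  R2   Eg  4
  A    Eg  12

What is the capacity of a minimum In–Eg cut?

22

Augment In→Eg: bottleneck 11, flow now 11.
Augment In→R1→Eg: bottleneck 4, flow now 15.
Augment In→R2→Eg: bottleneck 4, flow now 19.
Augment In→R3→A→Eg: bottleneck 3, flow now 22.
No augmenting path remains; maximum flow = 22.
By max-flow min-cut, the minimum cut capacity equals the max flow.
In the residual graph, reachable from In: {In, R1, R3, R2, B, F}.
Min-cut edges: In→Eg (11), R1→Eg (4), R3→A (3), R2→Eg (4); capacity 11 + 4 + 3 + 4 = 22.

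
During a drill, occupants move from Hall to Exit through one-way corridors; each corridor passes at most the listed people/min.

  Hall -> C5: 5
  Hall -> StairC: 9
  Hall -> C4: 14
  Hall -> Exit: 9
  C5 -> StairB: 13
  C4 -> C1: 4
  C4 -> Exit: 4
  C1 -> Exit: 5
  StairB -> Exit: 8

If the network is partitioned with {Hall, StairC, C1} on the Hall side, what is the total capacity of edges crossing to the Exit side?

33

Edges leaving {Hall, StairC, C1}: Hall→C5 (5), Hall→C4 (14), Hall→Exit (9), C1→Exit (5).
Cut capacity = 5 + 14 + 9 + 5 = 33.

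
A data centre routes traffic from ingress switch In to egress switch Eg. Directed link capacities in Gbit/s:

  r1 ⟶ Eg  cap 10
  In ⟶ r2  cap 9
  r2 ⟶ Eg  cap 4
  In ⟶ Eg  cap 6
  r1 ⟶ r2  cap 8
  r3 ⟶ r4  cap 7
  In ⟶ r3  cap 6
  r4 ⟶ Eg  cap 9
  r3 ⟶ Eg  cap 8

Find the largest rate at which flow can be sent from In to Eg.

Augment In→Eg: bottleneck 6, flow now 6.
Augment In→r2→Eg: bottleneck 4, flow now 10.
Augment In→r3→Eg: bottleneck 6, flow now 16.
No augmenting path remains; maximum flow = 16.
In the residual graph, reachable from In: {In, r2}.
Min-cut edges: In→r3 (6), In→Eg (6), r2→Eg (4); capacity 6 + 6 + 4 = 16.
This cut is saturated, so no flow can exceed 16.

16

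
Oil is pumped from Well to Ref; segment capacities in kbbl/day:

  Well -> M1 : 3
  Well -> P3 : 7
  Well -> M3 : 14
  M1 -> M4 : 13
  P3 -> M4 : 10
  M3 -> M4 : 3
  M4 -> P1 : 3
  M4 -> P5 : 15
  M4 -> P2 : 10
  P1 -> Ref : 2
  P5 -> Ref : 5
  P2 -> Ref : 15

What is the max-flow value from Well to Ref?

13

Augment Well→M1→M4→P1→Ref: bottleneck 2, flow now 2.
Augment Well→M1→M4→P5→Ref: bottleneck 1, flow now 3.
Augment Well→P3→M4→P5→Ref: bottleneck 4, flow now 7.
Augment Well→P3→M4→P2→Ref: bottleneck 3, flow now 10.
Augment Well→M3→M4→P2→Ref: bottleneck 3, flow now 13.
No augmenting path remains; maximum flow = 13.
In the residual graph, reachable from Well: {Well, M3}.
Min-cut edges: Well→M1 (3), Well→P3 (7), M3→M4 (3); capacity 3 + 7 + 3 = 13.
This cut is saturated, so no flow can exceed 13.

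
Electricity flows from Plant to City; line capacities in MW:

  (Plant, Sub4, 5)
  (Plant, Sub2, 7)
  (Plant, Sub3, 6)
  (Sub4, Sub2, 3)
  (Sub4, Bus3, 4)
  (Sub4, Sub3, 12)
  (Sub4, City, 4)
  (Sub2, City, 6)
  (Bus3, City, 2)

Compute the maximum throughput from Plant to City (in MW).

11

Augment Plant→Sub4→City: bottleneck 4, flow now 4.
Augment Plant→Sub2→City: bottleneck 6, flow now 10.
Augment Plant→Sub4→Bus3→City: bottleneck 1, flow now 11.
No augmenting path remains; maximum flow = 11.
In the residual graph, reachable from Plant: {Plant, Sub2, Sub3}.
Min-cut edges: Plant→Sub4 (5), Sub2→City (6); capacity 5 + 6 = 11.
This cut is saturated, so no flow can exceed 11.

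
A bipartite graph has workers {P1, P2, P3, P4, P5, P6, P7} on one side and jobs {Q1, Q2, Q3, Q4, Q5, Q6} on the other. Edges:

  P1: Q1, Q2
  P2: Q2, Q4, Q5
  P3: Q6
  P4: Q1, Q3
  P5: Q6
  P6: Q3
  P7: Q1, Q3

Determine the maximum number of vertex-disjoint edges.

5

Unit-capacity flow: source→left, listed edges, right→sink; max matching = max flow.
Augmenting path P1→Q1 (+1); matched 1.
Augmenting path P2→Q2 (+1); matched 2.
Augmenting path P3→Q6 (+1); matched 3.
Augmenting path P4→Q3 (+1); matched 4.
Augmenting path P7→Q1→P1→Q2→P2→Q4 (+1); matched 5.
No augmenting path remains; maximum matching = 5.
König certificate: {P1, P2, Q1, Q3, Q6} is a vertex cover of size 5 (every listed pair touches it), so no matching can be larger.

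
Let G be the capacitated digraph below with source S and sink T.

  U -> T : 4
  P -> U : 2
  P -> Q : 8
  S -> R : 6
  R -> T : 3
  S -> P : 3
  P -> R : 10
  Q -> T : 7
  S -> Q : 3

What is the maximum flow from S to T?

9

Augment S→Q→T: bottleneck 3, flow now 3.
Augment S→R→T: bottleneck 3, flow now 6.
Augment S→P→Q→T: bottleneck 3, flow now 9.
No augmenting path remains; maximum flow = 9.
In the residual graph, reachable from S: {S, R}.
Min-cut edges: S→P (3), S→Q (3), R→T (3); capacity 3 + 3 + 3 = 9.
This cut is saturated, so no flow can exceed 9.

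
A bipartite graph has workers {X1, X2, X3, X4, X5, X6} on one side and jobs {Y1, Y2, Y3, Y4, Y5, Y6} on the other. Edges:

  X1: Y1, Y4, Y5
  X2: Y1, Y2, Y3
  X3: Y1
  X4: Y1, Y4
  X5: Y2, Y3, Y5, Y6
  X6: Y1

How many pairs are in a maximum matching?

5

Unit-capacity flow: source→left, listed edges, right→sink; max matching = max flow.
Augmenting path X1→Y1 (+1); matched 1.
Augmenting path X2→Y2 (+1); matched 2.
Augmenting path X4→Y4 (+1); matched 3.
Augmenting path X5→Y3 (+1); matched 4.
Augmenting path X3→Y1→X1→Y5 (+1); matched 5.
No augmenting path remains; maximum matching = 5.
König certificate: {X1, X2, X4, X5, Y1} is a vertex cover of size 5 (every listed pair touches it), so no matching can be larger.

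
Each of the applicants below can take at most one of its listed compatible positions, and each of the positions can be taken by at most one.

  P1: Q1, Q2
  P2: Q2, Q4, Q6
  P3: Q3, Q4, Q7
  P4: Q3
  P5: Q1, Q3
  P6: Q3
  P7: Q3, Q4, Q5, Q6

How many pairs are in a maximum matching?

6

Unit-capacity flow: source→left, listed edges, right→sink; max matching = max flow.
Augmenting path P1→Q1 (+1); matched 1.
Augmenting path P2→Q2 (+1); matched 2.
Augmenting path P3→Q3 (+1); matched 3.
Augmenting path P7→Q4 (+1); matched 4.
Augmenting path P4→Q3→P3→Q7 (+1); matched 5.
Augmenting path P5→Q1→P1→Q2→P2→Q6 (+1); matched 6.
No augmenting path remains; maximum matching = 6.
König certificate: {P1, P2, P3, P5, P7, Q3} is a vertex cover of size 6 (every listed pair touches it), so no matching can be larger.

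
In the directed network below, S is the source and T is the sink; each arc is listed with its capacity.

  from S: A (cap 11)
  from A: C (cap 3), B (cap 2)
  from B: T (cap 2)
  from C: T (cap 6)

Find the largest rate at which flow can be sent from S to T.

Augment S→A→B→T: bottleneck 2, flow now 2.
Augment S→A→C→T: bottleneck 3, flow now 5.
No augmenting path remains; maximum flow = 5.
In the residual graph, reachable from S: {S, A}.
Min-cut edges: A→B (2), A→C (3); capacity 2 + 3 = 5.
This cut is saturated, so no flow can exceed 5.

5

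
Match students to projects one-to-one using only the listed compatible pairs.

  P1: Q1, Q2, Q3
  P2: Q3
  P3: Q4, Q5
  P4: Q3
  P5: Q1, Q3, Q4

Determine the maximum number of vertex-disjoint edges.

Unit-capacity flow: source→left, listed edges, right→sink; max matching = max flow.
Augmenting path P1→Q1 (+1); matched 1.
Augmenting path P2→Q3 (+1); matched 2.
Augmenting path P3→Q4 (+1); matched 3.
Augmenting path P5→Q1→P1→Q2 (+1); matched 4.
No augmenting path remains; maximum matching = 4.
König certificate: {P1, P3, P5, Q3} is a vertex cover of size 4 (every listed pair touches it), so no matching can be larger.

4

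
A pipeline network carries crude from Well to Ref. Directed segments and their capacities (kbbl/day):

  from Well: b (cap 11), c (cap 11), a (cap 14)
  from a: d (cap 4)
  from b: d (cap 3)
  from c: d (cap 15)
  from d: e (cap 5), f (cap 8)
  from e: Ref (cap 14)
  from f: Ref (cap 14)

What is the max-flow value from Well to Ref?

13

Augment Well→a→d→e→Ref: bottleneck 4, flow now 4.
Augment Well→b→d→e→Ref: bottleneck 1, flow now 5.
Augment Well→b→d→f→Ref: bottleneck 2, flow now 7.
Augment Well→c→d→f→Ref: bottleneck 6, flow now 13.
No augmenting path remains; maximum flow = 13.
In the residual graph, reachable from Well: {Well, a, b, c, d}.
Min-cut edges: d→e (5), d→f (8); capacity 5 + 8 = 13.
This cut is saturated, so no flow can exceed 13.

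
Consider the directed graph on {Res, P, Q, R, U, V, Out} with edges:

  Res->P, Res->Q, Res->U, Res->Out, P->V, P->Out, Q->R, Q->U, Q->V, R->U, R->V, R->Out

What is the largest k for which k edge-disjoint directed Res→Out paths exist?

3

Assign every edge capacity 1; by Menger, the answer equals the max flow.
Path Res→Out (+1); total 1.
Path Res→P→Out (+1); total 2.
Path Res→Q→R→Out (+1); total 3.
No residual Res→Out path; max flow = 3.
Certifying cut of size 3: {Res→Out, Res→P, Res→Q}.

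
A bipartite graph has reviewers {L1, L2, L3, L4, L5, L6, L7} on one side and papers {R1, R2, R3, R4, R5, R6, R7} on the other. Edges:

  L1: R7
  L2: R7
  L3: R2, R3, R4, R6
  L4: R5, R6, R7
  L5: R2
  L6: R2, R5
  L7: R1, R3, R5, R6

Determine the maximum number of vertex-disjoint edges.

Unit-capacity flow: source→left, listed edges, right→sink; max matching = max flow.
Augmenting path L1→R7 (+1); matched 1.
Augmenting path L3→R2 (+1); matched 2.
Augmenting path L4→R5 (+1); matched 3.
Augmenting path L7→R1 (+1); matched 4.
Augmenting path L5→R2→L3→R3 (+1); matched 5.
Augmenting path L6→R5→L4→R6 (+1); matched 6.
No augmenting path remains; maximum matching = 6.
König certificate: {L3, L4, L5, L6, L7, R7} is a vertex cover of size 6 (every listed pair touches it), so no matching can be larger.

6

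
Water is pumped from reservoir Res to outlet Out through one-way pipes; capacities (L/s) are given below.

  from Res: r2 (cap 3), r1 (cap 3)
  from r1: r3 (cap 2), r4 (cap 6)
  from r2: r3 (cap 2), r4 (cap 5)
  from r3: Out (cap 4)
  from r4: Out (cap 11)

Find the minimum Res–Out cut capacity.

6

Augment Res→r1→r3→Out: bottleneck 2, flow now 2.
Augment Res→r1→r4→Out: bottleneck 1, flow now 3.
Augment Res→r2→r3→Out: bottleneck 2, flow now 5.
Augment Res→r2→r4→Out: bottleneck 1, flow now 6.
No augmenting path remains; maximum flow = 6.
By max-flow min-cut, the minimum cut capacity equals the max flow.
In the residual graph, reachable from Res: {Res}.
Min-cut edges: Res→r1 (3), Res→r2 (3); capacity 3 + 3 = 6.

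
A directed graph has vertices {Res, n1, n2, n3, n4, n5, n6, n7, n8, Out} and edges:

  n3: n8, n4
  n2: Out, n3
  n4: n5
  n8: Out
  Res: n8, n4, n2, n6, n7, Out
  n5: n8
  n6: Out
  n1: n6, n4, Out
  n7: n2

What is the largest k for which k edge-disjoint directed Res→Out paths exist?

4

Assign every edge capacity 1; by Menger, the answer equals the max flow.
Path Res→Out (+1); total 1.
Path Res→n2→Out (+1); total 2.
Path Res→n6→Out (+1); total 3.
Path Res→n8→Out (+1); total 4.
No residual Res→Out path; max flow = 4.
Certifying cut of size 4: {Res→Out, Res→n6, n2→Out, n8→Out}.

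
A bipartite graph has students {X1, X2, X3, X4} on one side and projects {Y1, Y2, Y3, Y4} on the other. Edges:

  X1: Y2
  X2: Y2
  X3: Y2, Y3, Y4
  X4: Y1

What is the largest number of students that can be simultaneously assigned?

Unit-capacity flow: source→left, listed edges, right→sink; max matching = max flow.
Augmenting path X1→Y2 (+1); matched 1.
Augmenting path X3→Y3 (+1); matched 2.
Augmenting path X4→Y1 (+1); matched 3.
No augmenting path remains; maximum matching = 3.
König certificate: {X3, X4, Y2} is a vertex cover of size 3 (every listed pair touches it), so no matching can be larger.

3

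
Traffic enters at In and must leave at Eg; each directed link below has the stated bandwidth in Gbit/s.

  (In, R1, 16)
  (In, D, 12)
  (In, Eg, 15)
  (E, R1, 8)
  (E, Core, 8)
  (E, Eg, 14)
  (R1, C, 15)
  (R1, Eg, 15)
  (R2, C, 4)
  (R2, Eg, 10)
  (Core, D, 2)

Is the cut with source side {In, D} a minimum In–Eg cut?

Given cut capacity: 16 + 15 = 31.
Augment In→Eg: bottleneck 15, flow now 15.
Augment In→R1→Eg: bottleneck 15, flow now 30.
No augmenting path remains; maximum flow = 30.
In the residual graph, reachable from In: {In, R1, C, D}.
Min-cut edges: In→Eg (15), R1→Eg (15); capacity 15 + 15 = 30.
Cut capacity 31 exceeds the max flow 30, so it is not minimum.

No — its capacity is 31, but the minimum cut has capacity 30.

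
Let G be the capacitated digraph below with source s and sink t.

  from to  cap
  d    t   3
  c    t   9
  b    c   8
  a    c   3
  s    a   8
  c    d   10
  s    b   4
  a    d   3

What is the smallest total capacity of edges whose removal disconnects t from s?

10

Augment s→a→c→t: bottleneck 3, flow now 3.
Augment s→a→d→t: bottleneck 3, flow now 6.
Augment s→b→c→t: bottleneck 4, flow now 10.
No augmenting path remains; maximum flow = 10.
By max-flow min-cut, the minimum cut capacity equals the max flow.
In the residual graph, reachable from s: {s, a}.
Min-cut edges: s→b (4), a→c (3), a→d (3); capacity 4 + 3 + 3 = 10.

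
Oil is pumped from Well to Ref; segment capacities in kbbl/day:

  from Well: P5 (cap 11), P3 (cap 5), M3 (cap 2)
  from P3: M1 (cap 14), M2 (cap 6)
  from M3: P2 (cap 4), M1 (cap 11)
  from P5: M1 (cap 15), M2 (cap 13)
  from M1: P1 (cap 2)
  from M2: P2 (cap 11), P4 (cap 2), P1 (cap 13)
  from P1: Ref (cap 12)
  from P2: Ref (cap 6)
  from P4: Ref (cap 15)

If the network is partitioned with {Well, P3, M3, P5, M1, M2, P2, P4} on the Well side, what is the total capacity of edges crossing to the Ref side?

Edges leaving {Well, P3, M3, P5, M1, M2, P2, P4}: M1→P1 (2), M2→P1 (13), P2→Ref (6), P4→Ref (15).
Cut capacity = 2 + 13 + 6 + 15 = 36.

36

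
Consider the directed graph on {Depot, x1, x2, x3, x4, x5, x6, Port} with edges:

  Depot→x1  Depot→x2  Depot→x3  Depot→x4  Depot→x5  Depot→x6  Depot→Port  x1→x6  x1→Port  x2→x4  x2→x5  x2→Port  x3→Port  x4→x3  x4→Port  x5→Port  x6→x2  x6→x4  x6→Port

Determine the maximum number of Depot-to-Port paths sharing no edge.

Assign every edge capacity 1; by Menger, the answer equals the max flow.
Path Depot→Port (+1); total 1.
Path Depot→x1→Port (+1); total 2.
Path Depot→x2→Port (+1); total 3.
Path Depot→x3→Port (+1); total 4.
Path Depot→x4→Port (+1); total 5.
Path Depot→x5→Port (+1); total 6.
Path Depot→x6→Port (+1); total 7.
No residual Depot→Port path; max flow = 7.
Certifying cut of size 7: {Depot→Port, Depot→x1, Depot→x2, Depot→x3, Depot→x4, Depot→x5, Depot→x6}.

7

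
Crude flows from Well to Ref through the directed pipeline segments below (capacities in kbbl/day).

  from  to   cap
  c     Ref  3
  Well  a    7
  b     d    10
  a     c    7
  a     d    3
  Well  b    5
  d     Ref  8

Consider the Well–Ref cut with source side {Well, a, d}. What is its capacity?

20

Edges leaving {Well, a, d}: Well→b (5), a→c (7), d→Ref (8).
Cut capacity = 5 + 7 + 8 = 20.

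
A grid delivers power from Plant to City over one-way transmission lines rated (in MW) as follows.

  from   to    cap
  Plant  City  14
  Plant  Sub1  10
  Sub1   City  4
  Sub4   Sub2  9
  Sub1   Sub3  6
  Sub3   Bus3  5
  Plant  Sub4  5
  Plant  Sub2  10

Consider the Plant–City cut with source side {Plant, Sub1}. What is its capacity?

Edges leaving {Plant, Sub1}: Plant→Sub4 (5), Plant→Sub2 (10), Plant→City (14), Sub1→Sub3 (6), Sub1→City (4).
Cut capacity = 5 + 10 + 14 + 6 + 4 = 39.

39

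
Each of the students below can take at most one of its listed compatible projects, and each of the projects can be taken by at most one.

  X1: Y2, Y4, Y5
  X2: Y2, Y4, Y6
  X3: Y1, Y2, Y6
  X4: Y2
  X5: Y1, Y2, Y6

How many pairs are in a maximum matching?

Unit-capacity flow: source→left, listed edges, right→sink; max matching = max flow.
Augmenting path X1→Y2 (+1); matched 1.
Augmenting path X2→Y4 (+1); matched 2.
Augmenting path X3→Y1 (+1); matched 3.
Augmenting path X5→Y6 (+1); matched 4.
Augmenting path X4→Y2→X1→Y5 (+1); matched 5.
No augmenting path remains; maximum matching = 5.
König certificate: {X1, X2, X3, X4, X5} is a vertex cover of size 5 (every listed pair touches it), so no matching can be larger.

5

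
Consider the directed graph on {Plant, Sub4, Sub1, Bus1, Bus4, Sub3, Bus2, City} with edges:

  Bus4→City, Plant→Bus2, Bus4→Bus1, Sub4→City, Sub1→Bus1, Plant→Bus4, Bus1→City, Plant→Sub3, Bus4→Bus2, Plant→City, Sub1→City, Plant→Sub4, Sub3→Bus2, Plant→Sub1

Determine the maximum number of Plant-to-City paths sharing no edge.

4

Assign every edge capacity 1; by Menger, the answer equals the max flow.
Path Plant→City (+1); total 1.
Path Plant→Sub4→City (+1); total 2.
Path Plant→Sub1→City (+1); total 3.
Path Plant→Bus4→City (+1); total 4.
No residual Plant→City path; max flow = 4.
Certifying cut of size 4: {Plant→Bus4, Plant→City, Plant→Sub1, Plant→Sub4}.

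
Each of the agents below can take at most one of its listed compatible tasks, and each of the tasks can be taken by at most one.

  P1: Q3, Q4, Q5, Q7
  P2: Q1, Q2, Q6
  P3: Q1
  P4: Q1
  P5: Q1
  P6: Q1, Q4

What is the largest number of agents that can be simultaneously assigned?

Unit-capacity flow: source→left, listed edges, right→sink; max matching = max flow.
Augmenting path P1→Q3 (+1); matched 1.
Augmenting path P2→Q1 (+1); matched 2.
Augmenting path P6→Q4 (+1); matched 3.
Augmenting path P3→Q1→P2→Q2 (+1); matched 4.
No augmenting path remains; maximum matching = 4.
König certificate: {P1, P2, P6, Q1} is a vertex cover of size 4 (every listed pair touches it), so no matching can be larger.

4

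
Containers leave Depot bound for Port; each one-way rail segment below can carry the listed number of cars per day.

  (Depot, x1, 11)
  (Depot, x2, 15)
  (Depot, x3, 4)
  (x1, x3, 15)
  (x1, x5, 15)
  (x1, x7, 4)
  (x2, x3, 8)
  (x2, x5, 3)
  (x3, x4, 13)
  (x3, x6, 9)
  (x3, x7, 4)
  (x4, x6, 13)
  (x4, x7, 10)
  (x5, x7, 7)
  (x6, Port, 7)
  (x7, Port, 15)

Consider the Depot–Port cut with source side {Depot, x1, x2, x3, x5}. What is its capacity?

37

Edges leaving {Depot, x1, x2, x3, x5}: x1→x7 (4), x3→x4 (13), x3→x6 (9), x3→x7 (4), x5→x7 (7).
Cut capacity = 4 + 13 + 9 + 4 + 7 = 37.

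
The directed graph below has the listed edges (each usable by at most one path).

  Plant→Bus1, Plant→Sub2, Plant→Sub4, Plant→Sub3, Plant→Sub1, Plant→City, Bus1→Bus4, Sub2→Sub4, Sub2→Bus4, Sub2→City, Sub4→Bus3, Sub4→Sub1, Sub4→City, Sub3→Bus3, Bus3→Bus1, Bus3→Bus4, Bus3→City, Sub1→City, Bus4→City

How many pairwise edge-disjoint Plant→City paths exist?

Assign every edge capacity 1; by Menger, the answer equals the max flow.
Path Plant→City (+1); total 1.
Path Plant→Sub2→City (+1); total 2.
Path Plant→Sub4→City (+1); total 3.
Path Plant→Sub1→City (+1); total 4.
Path Plant→Bus1→Bus4→City (+1); total 5.
Path Plant→Sub3→Bus3→City (+1); total 6.
No residual Plant→City path; max flow = 6.
Certifying cut of size 6: {Plant→Bus1, Plant→City, Plant→Sub1, Plant→Sub2, Plant→Sub3, Plant→Sub4}.

6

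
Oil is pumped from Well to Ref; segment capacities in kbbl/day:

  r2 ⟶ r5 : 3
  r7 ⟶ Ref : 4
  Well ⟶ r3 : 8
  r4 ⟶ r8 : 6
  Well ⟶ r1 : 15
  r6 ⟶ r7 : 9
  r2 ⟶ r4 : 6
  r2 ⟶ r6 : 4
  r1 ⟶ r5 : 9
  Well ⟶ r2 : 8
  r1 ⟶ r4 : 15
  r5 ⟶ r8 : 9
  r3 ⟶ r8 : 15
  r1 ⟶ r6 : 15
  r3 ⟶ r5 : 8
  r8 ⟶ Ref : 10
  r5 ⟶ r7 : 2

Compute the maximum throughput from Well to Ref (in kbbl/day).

Augment Well→r3→r8→Ref: bottleneck 8, flow now 8.
Augment Well→r1→r4→r8→Ref: bottleneck 2, flow now 10.
Augment Well→r1→r5→r7→Ref: bottleneck 2, flow now 12.
Augment Well→r1→r6→r7→Ref: bottleneck 2, flow now 14.
No augmenting path remains; maximum flow = 14.
In the residual graph, reachable from Well: {Well, r1, r2, r3, r4, r5, r6, r7, r8}.
Min-cut edges: r7→Ref (4), r8→Ref (10); capacity 4 + 10 = 14.
This cut is saturated, so no flow can exceed 14.

14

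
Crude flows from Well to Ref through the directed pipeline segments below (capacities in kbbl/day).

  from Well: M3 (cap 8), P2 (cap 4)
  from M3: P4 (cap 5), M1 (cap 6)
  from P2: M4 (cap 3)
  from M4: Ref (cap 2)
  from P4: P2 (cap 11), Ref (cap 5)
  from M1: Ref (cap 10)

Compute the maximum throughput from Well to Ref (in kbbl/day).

Augment Well→M3→P4→Ref: bottleneck 5, flow now 5.
Augment Well→M3→M1→Ref: bottleneck 3, flow now 8.
Augment Well→P2→M4→Ref: bottleneck 2, flow now 10.
No augmenting path remains; maximum flow = 10.
In the residual graph, reachable from Well: {Well, P2, M4}.
Min-cut edges: Well→M3 (8), M4→Ref (2); capacity 8 + 2 = 10.
This cut is saturated, so no flow can exceed 10.

10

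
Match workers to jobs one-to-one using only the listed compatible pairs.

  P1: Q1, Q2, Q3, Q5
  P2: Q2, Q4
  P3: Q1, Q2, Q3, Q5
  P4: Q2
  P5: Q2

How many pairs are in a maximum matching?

Unit-capacity flow: source→left, listed edges, right→sink; max matching = max flow.
Augmenting path P1→Q1 (+1); matched 1.
Augmenting path P2→Q2 (+1); matched 2.
Augmenting path P3→Q3 (+1); matched 3.
Augmenting path P4→Q2→P2→Q4 (+1); matched 4.
No augmenting path remains; maximum matching = 4.
König certificate: {P1, P2, P3, Q2} is a vertex cover of size 4 (every listed pair touches it), so no matching can be larger.

4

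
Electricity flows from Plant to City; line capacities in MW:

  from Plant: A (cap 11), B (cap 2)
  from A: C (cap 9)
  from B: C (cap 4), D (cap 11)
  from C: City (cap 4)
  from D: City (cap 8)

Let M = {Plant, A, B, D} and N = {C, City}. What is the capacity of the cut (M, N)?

Edges leaving {Plant, A, B, D}: A→C (9), B→C (4), D→City (8).
Cut capacity = 9 + 4 + 8 = 21.

21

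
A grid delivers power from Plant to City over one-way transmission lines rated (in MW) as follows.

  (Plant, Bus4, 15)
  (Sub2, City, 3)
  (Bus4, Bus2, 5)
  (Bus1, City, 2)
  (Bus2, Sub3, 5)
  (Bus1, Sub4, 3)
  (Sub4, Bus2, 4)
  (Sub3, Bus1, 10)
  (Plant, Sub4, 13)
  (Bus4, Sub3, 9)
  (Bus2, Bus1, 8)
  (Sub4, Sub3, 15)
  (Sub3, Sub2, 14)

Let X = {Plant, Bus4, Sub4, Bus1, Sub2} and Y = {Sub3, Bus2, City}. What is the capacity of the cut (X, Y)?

Edges leaving {Plant, Bus4, Sub4, Bus1, Sub2}: Bus4→Sub3 (9), Bus4→Bus2 (5), Sub4→Sub3 (15), Sub4→Bus2 (4), Bus1→City (2), Sub2→City (3).
Cut capacity = 9 + 5 + 15 + 4 + 2 + 3 = 38.

38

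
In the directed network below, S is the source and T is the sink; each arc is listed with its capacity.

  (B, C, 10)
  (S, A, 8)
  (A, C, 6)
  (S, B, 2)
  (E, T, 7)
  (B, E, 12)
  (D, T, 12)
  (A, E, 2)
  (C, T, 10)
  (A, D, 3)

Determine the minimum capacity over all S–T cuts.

10

Augment S→A→C→T: bottleneck 6, flow now 6.
Augment S→A→D→T: bottleneck 2, flow now 8.
Augment S→B→C→T: bottleneck 2, flow now 10.
No augmenting path remains; maximum flow = 10.
By max-flow min-cut, the minimum cut capacity equals the max flow.
In the residual graph, reachable from S: {S}.
Min-cut edges: S→A (8), S→B (2); capacity 8 + 2 = 10.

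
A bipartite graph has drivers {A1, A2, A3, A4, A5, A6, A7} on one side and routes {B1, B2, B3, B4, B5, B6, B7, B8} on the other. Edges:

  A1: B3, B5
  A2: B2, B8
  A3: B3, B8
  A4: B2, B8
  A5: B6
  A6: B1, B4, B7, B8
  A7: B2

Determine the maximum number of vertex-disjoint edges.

Unit-capacity flow: source→left, listed edges, right→sink; max matching = max flow.
Augmenting path A1→B3 (+1); matched 1.
Augmenting path A2→B2 (+1); matched 2.
Augmenting path A3→B8 (+1); matched 3.
Augmenting path A5→B6 (+1); matched 4.
Augmenting path A6→B1 (+1); matched 5.
Augmenting path A4→B8→A3→B3→A1→B5 (+1); matched 6.
No augmenting path remains; maximum matching = 6.
König certificate: {A1, A3, A5, A6, B2, B8} is a vertex cover of size 6 (every listed pair touches it), so no matching can be larger.

6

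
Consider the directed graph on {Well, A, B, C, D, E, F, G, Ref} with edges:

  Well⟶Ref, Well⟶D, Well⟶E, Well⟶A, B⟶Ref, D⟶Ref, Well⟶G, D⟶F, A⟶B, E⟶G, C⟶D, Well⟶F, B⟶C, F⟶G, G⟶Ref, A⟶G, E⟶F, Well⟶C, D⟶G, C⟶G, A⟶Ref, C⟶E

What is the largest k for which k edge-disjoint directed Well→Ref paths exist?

Assign every edge capacity 1; by Menger, the answer equals the max flow.
Path Well→Ref (+1); total 1.
Path Well→A→Ref (+1); total 2.
Path Well→D→Ref (+1); total 3.
Path Well→G→Ref (+1); total 4.
No residual Well→Ref path; max flow = 4.
Certifying cut of size 4: {D→Ref, G→Ref, Well→A, Well→Ref}.

4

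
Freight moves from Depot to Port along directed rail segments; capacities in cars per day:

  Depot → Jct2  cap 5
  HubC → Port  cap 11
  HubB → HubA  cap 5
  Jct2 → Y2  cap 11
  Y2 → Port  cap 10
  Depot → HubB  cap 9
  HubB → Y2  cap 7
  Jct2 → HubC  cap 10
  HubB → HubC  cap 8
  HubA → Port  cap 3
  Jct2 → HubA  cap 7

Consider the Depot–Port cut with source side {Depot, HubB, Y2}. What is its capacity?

Edges leaving {Depot, HubB, Y2}: Depot→Jct2 (5), HubB→HubA (5), HubB→HubC (8), Y2→Port (10).
Cut capacity = 5 + 5 + 8 + 10 = 28.

28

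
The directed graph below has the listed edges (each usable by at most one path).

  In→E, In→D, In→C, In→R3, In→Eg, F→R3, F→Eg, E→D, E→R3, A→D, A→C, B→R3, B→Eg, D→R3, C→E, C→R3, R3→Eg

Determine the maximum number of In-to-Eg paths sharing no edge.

2

Assign every edge capacity 1; by Menger, the answer equals the max flow.
Path In→Eg (+1); total 1.
Path In→R3→Eg (+1); total 2.
No residual In→Eg path; max flow = 2.
Certifying cut of size 2: {In→Eg, R3→Eg}.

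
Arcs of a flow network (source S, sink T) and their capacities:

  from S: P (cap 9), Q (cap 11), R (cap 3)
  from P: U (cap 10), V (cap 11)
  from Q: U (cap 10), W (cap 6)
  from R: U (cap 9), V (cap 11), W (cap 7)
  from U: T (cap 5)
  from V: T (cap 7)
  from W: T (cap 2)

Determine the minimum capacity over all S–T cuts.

14

Augment S→P→U→T: bottleneck 5, flow now 5.
Augment S→P→V→T: bottleneck 4, flow now 9.
Augment S→Q→W→T: bottleneck 2, flow now 11.
Augment S→R→V→T: bottleneck 3, flow now 14.
No augmenting path remains; maximum flow = 14.
By max-flow min-cut, the minimum cut capacity equals the max flow.
In the residual graph, reachable from S: {S, P, Q, R, U, V, W}.
Min-cut edges: U→T (5), V→T (7), W→T (2); capacity 5 + 7 + 2 = 14.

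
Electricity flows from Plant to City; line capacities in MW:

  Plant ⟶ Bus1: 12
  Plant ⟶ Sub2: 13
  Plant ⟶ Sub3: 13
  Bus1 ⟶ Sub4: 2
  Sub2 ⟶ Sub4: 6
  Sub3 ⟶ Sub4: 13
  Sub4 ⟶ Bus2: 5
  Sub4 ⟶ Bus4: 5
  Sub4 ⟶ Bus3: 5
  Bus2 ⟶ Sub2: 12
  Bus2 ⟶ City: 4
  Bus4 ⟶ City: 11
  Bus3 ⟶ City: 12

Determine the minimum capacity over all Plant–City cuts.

Augment Plant→Bus1→Sub4→Bus2→City: bottleneck 2, flow now 2.
Augment Plant→Sub2→Sub4→Bus2→City: bottleneck 2, flow now 4.
Augment Plant→Sub2→Sub4→Bus4→City: bottleneck 4, flow now 8.
Augment Plant→Sub3→Sub4→Bus4→City: bottleneck 1, flow now 9.
Augment Plant→Sub3→Sub4→Bus3→City: bottleneck 5, flow now 14.
No augmenting path remains; maximum flow = 14.
By max-flow min-cut, the minimum cut capacity equals the max flow.
In the residual graph, reachable from Plant: {Plant, Bus1, Sub2, Sub3, Sub4, Bus2}.
Min-cut edges: Sub4→Bus4 (5), Sub4→Bus3 (5), Bus2→City (4); capacity 5 + 5 + 4 = 14.

14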